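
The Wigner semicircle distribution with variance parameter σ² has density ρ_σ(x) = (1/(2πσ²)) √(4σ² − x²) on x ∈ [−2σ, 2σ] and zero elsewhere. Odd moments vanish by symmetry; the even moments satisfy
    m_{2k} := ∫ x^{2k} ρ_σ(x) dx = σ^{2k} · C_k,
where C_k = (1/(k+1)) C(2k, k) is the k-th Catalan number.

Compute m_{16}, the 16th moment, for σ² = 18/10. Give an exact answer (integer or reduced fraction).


By the scaled semicircle moment identity, m_{2k} = σ^{2k} · C_k with k = 8.
C_8 = (1/(k+1)) · C(2k, k) = (1/9) · C(16, 8) = (1/9) · 12870 = 1430.
σ^{2k} = (σ²)^k = (18/10)^8 = 43046721/390625.

Therefore m_{16} = σ^{16} · C_8 = (43046721/390625) · 1430 = 12311362206/78125.


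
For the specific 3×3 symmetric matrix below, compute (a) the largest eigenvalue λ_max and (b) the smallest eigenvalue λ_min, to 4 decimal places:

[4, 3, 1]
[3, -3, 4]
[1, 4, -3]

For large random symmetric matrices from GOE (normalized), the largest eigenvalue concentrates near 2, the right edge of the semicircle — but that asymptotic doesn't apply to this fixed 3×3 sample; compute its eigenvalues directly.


Since M is real symmetric, all three eigenvalues are real; they are the roots of det(λI − M) = λ³ − (tr M) λ² + s λ − det M, where s is the sum of the principal 2×2 minors.
tr M = 4 + (-3) + (-3) = -2.
s = (4·(-3) − 3²) + (4·(-3) − 1²) + ((-3)·(-3) − 4²) = -21 + (-13) + (-7) = -41.
det M (expand along row 1) = 4·(-7) − 3·(-13) + 1·15 = 26.
Characteristic polynomial: λ³ + 2λ² − 41λ − 26 = 0.
Substitute λ = y + (tr M)/3 = y − 0.666667 to remove the quadratic term: y³ + p·y + q = 0 with p = s − (tr M)²/3 = -42.333333 and q = −2(tr M)³/27 + (tr M)·s/3 − det M = 1.925926.
Three real roots ⇒ use the trigonometric (Viète) form: r = 2√(−p/3) = 7.512952, φ = arccos(3q/(p·r)) = arccos(-0.018166) = 1.588964 rad.
y_k = r·cos(φ/3 − 2πk/3) for k = 0, 1, 2 gives y = 6.483540, 0.045497, -6.529036.
λ_k = y_k − 0.666667 gives λ = 5.8169, -0.6212, -7.1957 (check: the sum is -2.0000 = tr M).

Hence λ_max = 5.8169 and λ_min = -7.1957.


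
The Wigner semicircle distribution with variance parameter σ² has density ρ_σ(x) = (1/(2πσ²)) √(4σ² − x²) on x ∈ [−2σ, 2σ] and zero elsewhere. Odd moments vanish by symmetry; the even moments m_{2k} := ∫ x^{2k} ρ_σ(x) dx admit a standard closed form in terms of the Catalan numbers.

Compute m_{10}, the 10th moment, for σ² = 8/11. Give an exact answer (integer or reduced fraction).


By the scaled semicircle moment identity, m_{2k} = σ^{2k} · C_k with k = 5.
C_5 = (1/(k+1)) · C(2k, k) = (1/6) · C(10, 5) = (1/6) · 252 = 42.
σ^{2k} = (σ²)^k = (8/11)^5 = 32768/161051.

Therefore m_{10} = σ^{10} · C_5 = (32768/161051) · 42 = 1376256/161051.


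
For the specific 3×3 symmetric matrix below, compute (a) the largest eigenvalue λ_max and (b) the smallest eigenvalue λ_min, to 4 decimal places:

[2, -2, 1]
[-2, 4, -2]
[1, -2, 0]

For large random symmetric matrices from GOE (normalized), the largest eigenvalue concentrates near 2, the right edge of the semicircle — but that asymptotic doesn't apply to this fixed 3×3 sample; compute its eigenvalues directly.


Since M is real symmetric, all three eigenvalues are real; they are the roots of det(λI − M) = λ³ − (tr M) λ² + s λ − det M, where s is the sum of the principal 2×2 minors.
tr M = 2 + 4 + 0 = 6.
s = (2·4 − (-2)²) + (2·0 − 1²) + (4·0 − (-2)²) = 4 + (-1) + (-4) = -1.
det M (expand along row 1) = 2·(-4) − (-2)·2 + 1·0 = -4.
Characteristic polynomial: λ³ − 6λ² − λ + 4 = 0.
Substitute λ = y + (tr M)/3 = y + 2.000000 to remove the quadratic term: y³ + p·y + q = 0 with p = s − (tr M)²/3 = -13.000000 and q = −2(tr M)³/27 + (tr M)·s/3 − det M = -14.000000.
Three real roots ⇒ use the trigonometric (Viète) form: r = 2√(−p/3) = 4.163332, φ = arccos(3q/(p·r)) = arccos(0.776006) = 0.682488 rad.
y_k = r·cos(φ/3 − 2πk/3) for k = 0, 1, 2 gives y = 4.056060, -1.214838, -2.841222.
λ_k = y_k + 2.000000 gives λ = 6.0561, 0.7852, -0.8412 (check: the sum is 6.0000 = tr M).

Hence λ_max = 6.0561 and λ_min = -0.8412.


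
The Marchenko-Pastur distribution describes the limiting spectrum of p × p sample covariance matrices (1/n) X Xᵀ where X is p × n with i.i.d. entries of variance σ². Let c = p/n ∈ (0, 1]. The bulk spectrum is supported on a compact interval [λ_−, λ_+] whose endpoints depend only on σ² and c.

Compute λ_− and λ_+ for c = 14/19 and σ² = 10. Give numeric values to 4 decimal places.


c = 14/19 = 0.736842; √c = 0.858395.
λ_− = σ² (1 − √c)² = 10 · (1 − 0.858395)² = 10 · (0.141605)² = 0.200520.
λ_+ = σ² (1 + √c)² = 10 · (1 + 0.858395)² = 10 · (1.858395)² = 34.536323.

Rounded to 4 decimal places: λ_− ≈ 0.2005, λ_+ ≈ 34.5363.


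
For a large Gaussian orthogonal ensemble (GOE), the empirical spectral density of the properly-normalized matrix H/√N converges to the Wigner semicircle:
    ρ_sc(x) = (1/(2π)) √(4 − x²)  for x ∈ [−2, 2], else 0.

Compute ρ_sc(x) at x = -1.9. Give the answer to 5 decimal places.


ρ_sc(x) = (1/(2π)) √(4 − x²). With x = -1.9:
  4 − x² = 4 − (-1.9)² = 4 − 3.610000 = 0.390000.
  √(4 − x²) = 0.624500.
  1/(2π) = 0.159155.
  ρ_sc(-1.9) = 0.159155 · 0.624500 = 0.099392.

Rounded to 5 decimal places: ρ_sc(-1.9) ≈ 0.09939.


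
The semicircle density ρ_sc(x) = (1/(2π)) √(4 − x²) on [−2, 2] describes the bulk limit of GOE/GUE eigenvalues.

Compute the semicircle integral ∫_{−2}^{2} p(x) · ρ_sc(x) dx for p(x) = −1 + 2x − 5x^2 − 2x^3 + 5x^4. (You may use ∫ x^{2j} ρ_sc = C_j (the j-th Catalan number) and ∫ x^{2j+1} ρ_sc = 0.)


Write p(x) = Σ a_i x^i, split into monomials and integrate each against ρ_sc separately.
Using ∫ x^{2j} ρ_sc = C_j = (1/(j+1)) C(2j, j) (Catalan numbers) and ∫ x^{2j+1} ρ_sc = 0 (odd monomials vanish by symmetry):
  i = 0 (even): a_0 · C_{0} = -1 · 1 = -1
  i = 1 (odd): ∫ x^1 ρ_sc = 0 (vanishes)
  i = 2 (even): a_2 · C_{1} = -5 · 1 = -5
  i = 3 (odd): ∫ x^3 ρ_sc = 0 (vanishes)
  i = 4 (even): a_4 · C_{2} = 5 · 2 = 10

Summing the contributions: ∫_{−2}^{2} p(x) ρ_sc(x) dx = (-1) + (-5) + 10 = 4.


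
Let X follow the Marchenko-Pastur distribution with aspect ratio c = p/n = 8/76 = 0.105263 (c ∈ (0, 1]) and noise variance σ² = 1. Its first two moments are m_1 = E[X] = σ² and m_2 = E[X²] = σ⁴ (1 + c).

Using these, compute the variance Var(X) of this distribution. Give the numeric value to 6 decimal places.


m_1 = E[X] = σ² = 1, so m_1² = 1.
m_2 = E[X²] = σ⁴ (1 + c) = 1 · (1 + 0.105263) = 1 · 1.105263 = 1.105263.
(Note m_2 − m_1² simplifies to c · σ⁴ = 0.105263 · 1.)

Var(X) = m_2 − m_1² = 1.105263 − 1 = 0.105263.


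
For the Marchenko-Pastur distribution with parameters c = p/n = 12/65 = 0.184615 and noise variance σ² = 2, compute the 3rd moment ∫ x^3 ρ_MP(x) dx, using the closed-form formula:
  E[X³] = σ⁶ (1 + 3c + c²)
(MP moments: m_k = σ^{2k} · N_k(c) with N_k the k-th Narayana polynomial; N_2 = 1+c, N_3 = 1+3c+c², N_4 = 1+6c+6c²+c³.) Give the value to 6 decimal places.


E[X³] = σ⁶ (1 + 3c + c²) (third MP moment). With σ² = 2 (so σ⁶ = 8) and c = 12/65 = 0.184615: E[X³] = 8 · (1 + 3·0.184615 + (0.184615)²) = 8 · 1.587929.

So E[X^3] = 12.703432.


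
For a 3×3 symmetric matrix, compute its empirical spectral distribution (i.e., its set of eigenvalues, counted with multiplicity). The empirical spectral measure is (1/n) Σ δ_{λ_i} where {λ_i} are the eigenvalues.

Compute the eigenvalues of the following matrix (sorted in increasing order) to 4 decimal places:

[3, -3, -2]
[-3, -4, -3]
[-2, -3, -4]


Since M is real symmetric, all three eigenvalues are real; they are the roots of det(λI − M) = λ³ − (tr M) λ² + s λ − det M, where s is the sum of the principal 2×2 minors.
tr M = 3 + (-4) + (-4) = -5.
s = (3·(-4) − (-3)²) + (3·(-4) − (-2)²) + ((-4)·(-4) − (-3)²) = -21 + (-16) + 7 = -30.
det M (expand along row 1) = 3·7 − (-3)·6 + (-2)·1 = 37.
Characteristic polynomial: λ³ + 5λ² − 30λ − 37 = 0.
Substitute λ = y + (tr M)/3 = y − 1.666667 to remove the quadratic term: y³ + p·y + q = 0 with p = s − (tr M)²/3 = -38.333333 and q = −2(tr M)³/27 + (tr M)·s/3 − det M = 22.259259.
Three real roots ⇒ use the trigonometric (Viète) form: r = 2√(−p/3) = 7.149204, φ = arccos(3q/(p·r)) = arccos(-0.243668) = 1.816942 rad.
y_k = r·cos(φ/3 − 2πk/3) for k = 0, 1, 2 gives y = 5.877602, 0.585924, -6.463525.
λ_k = y_k − 1.666667 gives λ = 4.2109, -1.0807, -8.1302 (check: the sum is -5.0000 = tr M).

Eigenvalues sorted in increasing order: [-8.1302, -1.0807, 4.2109].


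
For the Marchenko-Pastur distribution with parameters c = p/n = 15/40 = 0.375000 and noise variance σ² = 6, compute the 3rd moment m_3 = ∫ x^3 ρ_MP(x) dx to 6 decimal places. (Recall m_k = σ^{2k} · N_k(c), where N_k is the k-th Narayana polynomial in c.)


E[X³] = σ⁶ (1 + 3c + c²) (third MP moment). With σ² = 6 (so σ⁶ = 216) and c = 15/40 = 0.375000: E[X³] = 216 · (1 + 3·0.375000 + (0.375000)²) = 216 · 2.265625.

So E[X^3] = 489.375000.


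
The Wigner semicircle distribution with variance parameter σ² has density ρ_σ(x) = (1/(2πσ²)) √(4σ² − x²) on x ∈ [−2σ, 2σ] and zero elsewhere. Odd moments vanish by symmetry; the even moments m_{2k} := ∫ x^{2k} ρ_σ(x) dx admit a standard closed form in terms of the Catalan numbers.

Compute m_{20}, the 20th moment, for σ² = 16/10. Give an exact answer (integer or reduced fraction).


By the scaled semicircle moment identity, m_{2k} = σ^{2k} · C_k with k = 10.
C_10 = (1/(k+1)) · C(2k, k) = (1/11) · C(20, 10) = (1/11) · 184756 = 16796.
σ^{2k} = (σ²)^k = (16/10)^10 = 1073741824/9765625.

Therefore m_{20} = σ^{20} · C_10 = (1073741824/9765625) · 16796 = 18034567675904/9765625.


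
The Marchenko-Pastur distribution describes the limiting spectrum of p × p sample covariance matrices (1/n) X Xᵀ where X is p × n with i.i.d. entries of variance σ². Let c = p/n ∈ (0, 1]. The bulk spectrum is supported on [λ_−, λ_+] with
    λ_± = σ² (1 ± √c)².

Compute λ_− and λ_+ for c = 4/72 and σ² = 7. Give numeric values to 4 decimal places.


c = 4/72 = 0.055556; √c = 0.235702.
λ_− = σ² (1 − √c)² = 7 · (1 − 0.235702)² = 7 · (0.764298)² = 4.089057.
λ_+ = σ² (1 + √c)² = 7 · (1 + 0.235702)² = 7 · (1.235702)² = 10.688721.

Rounded to 4 decimal places: λ_− ≈ 4.0891, λ_+ ≈ 10.6887.


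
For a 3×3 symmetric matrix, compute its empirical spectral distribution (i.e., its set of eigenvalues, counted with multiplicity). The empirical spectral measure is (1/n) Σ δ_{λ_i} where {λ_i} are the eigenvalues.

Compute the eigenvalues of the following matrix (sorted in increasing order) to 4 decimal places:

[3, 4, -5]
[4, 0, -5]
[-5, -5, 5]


Since M is real symmetric, all three eigenvalues are real; they are the roots of det(λI − M) = λ³ − (tr M) λ² + s λ − det M, where s is the sum of the principal 2×2 minors.
tr M = 3 + 0 + 5 = 8.
s = (3·0 − 4²) + (3·5 − (-5)²) + (0·5 − (-5)²) = -16 + (-10) + (-25) = -51.
det M (expand along row 1) = 3·(-25) − 4·(-5) + (-5)·(-20) = 45.
Characteristic polynomial: λ³ − 8λ² − 51λ − 45 = 0.
Substitute λ = y + (tr M)/3 = y + 2.666667 to remove the quadratic term: y³ + p·y + q = 0 with p = s − (tr M)²/3 = -72.333333 and q = −2(tr M)³/27 + (tr M)·s/3 − det M = -218.925926.
Three real roots ⇒ use the trigonometric (Viète) form: r = 2√(−p/3) = 9.820613, φ = arccos(3q/(p·r)) = arccos(0.924573) = 0.390882 rad.
y_k = r·cos(φ/3 − 2πk/3) for k = 0, 1, 2 gives y = 9.737371, -3.763680, -5.973691.
λ_k = y_k + 2.666667 gives λ = 12.4040, -1.0970, -3.3070 (check: the sum is 8.0000 = tr M).

Eigenvalues sorted in increasing order: [-3.3070, -1.0970, 12.4040].


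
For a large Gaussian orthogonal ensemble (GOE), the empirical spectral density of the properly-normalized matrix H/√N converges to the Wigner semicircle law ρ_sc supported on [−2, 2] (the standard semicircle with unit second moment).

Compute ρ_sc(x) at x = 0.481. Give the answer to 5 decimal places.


ρ_sc(x) = (1/(2π)) √(4 − x²). With x = 0.481:
  4 − x² = 4 − (0.481)² = 4 − 0.231361 = 3.768639.
  √(4 − x²) = 1.941298.
  1/(2π) = 0.159155.
  ρ_sc(0.481) = 0.159155 · 1.941298 = 0.308967.

Rounded to 5 decimal places: ρ_sc(0.481) ≈ 0.30897.


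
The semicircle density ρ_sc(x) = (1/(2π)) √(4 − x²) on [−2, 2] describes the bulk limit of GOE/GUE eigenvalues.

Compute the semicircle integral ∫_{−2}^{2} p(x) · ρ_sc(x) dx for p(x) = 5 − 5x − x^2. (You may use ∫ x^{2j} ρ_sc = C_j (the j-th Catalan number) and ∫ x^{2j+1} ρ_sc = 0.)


Write p(x) = Σ a_i x^i, split into monomials and integrate each against ρ_sc separately.
Using ∫ x^{2j} ρ_sc = C_j = (1/(j+1)) C(2j, j) (Catalan numbers) and ∫ x^{2j+1} ρ_sc = 0 (odd monomials vanish by symmetry):
  i = 0 (even): a_0 · C_{0} = 5 · 1 = 5
  i = 1 (odd): ∫ x^1 ρ_sc = 0 (vanishes)
  i = 2 (even): a_2 · C_{1} = -1 · 1 = -1

Summing the contributions: ∫_{−2}^{2} p(x) ρ_sc(x) dx = 5 + (-1) = 4.


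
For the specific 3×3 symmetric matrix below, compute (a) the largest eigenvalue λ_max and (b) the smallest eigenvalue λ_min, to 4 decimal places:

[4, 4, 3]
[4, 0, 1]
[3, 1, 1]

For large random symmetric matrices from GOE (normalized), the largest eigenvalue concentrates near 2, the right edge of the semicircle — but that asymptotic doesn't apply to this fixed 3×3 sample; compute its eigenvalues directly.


Since M is real symmetric, all three eigenvalues are real; they are the roots of det(λI − M) = λ³ − (tr M) λ² + s λ − det M, where s is the sum of the principal 2×2 minors.
tr M = 4 + 0 + 1 = 5.
s = (4·0 − 4²) + (4·1 − 3²) + (0·1 − 1²) = -16 + (-5) + (-1) = -22.
det M (expand along row 1) = 4·(-1) − 4·1 + 3·4 = 4.
Characteristic polynomial: λ³ − 5λ² − 22λ − 4 = 0.
Substitute λ = y + (tr M)/3 = y + 1.666667 to remove the quadratic term: y³ + p·y + q = 0 with p = s − (tr M)²/3 = -30.333333 and q = −2(tr M)³/27 + (tr M)·s/3 − det M = -49.925926.
Three real roots ⇒ use the trigonometric (Viète) form: r = 2√(−p/3) = 6.359595, φ = arccos(3q/(p·r)) = arccos(0.776422) = 0.681828 rad.
y_k = r·cos(φ/3 − 2πk/3) for k = 0, 1, 2 gives y = 6.196050, -1.857035, -4.339015.
λ_k = y_k + 1.666667 gives λ = 7.8627, -0.1904, -2.6723 (check: the sum is 5.0000 = tr M).

Hence λ_max = 7.8627 and λ_min = -2.6723.


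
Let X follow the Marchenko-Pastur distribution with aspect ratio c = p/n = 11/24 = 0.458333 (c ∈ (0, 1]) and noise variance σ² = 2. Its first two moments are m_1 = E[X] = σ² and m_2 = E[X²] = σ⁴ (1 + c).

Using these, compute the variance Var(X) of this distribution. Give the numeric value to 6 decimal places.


m_1 = E[X] = σ² = 2, so m_1² = 4.
m_2 = E[X²] = σ⁴ (1 + c) = 4 · (1 + 0.458333) = 4 · 1.458333 = 5.833333.
(Note m_2 − m_1² simplifies to c · σ⁴ = 0.458333 · 4.)

Var(X) = m_2 − m_1² = 5.833333 − 4 = 1.833333.


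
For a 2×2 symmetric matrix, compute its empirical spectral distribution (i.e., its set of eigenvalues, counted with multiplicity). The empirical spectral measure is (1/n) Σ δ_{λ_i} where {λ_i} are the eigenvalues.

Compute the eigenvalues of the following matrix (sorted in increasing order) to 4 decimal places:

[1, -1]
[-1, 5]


Since M is real symmetric, both eigenvalues are real; they are the roots of det(λI − M) = λ² − (tr M) λ + det M.
tr M = 1 + 5 = 6.
det M = 1·5 − (-1)² = 5 − 1 = 4.
Characteristic polynomial: λ² − 6λ + 4 = 0.
Discriminant Δ = (tr M)² − 4·det M = 36 − 16 = 20; √Δ = 4.472136.
λ = (tr M ± √Δ)/2 = (6 ± 4.472136)/2, giving (tr M − √Δ)/2 = 0.7639 and (tr M + √Δ)/2 = 5.2361.

Eigenvalues sorted in increasing order: [0.7639, 5.2361].


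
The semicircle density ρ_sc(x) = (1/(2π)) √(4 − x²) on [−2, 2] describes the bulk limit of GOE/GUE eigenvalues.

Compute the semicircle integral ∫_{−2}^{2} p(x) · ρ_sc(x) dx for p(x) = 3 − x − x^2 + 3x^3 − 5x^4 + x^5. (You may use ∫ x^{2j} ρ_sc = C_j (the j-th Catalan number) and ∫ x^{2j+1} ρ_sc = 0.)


Write p(x) = Σ a_i x^i, split into monomials and integrate each against ρ_sc separately.
Using ∫ x^{2j} ρ_sc = C_j = (1/(j+1)) C(2j, j) (Catalan numbers) and ∫ x^{2j+1} ρ_sc = 0 (odd monomials vanish by symmetry):
  i = 0 (even): a_0 · C_{0} = 3 · 1 = 3
  i = 1 (odd): ∫ x^1 ρ_sc = 0 (vanishes)
  i = 2 (even): a_2 · C_{1} = -1 · 1 = -1
  i = 3 (odd): ∫ x^3 ρ_sc = 0 (vanishes)
  i = 4 (even): a_4 · C_{2} = -5 · 2 = -10
  i = 5 (odd): ∫ x^5 ρ_sc = 0 (vanishes)

Summing the contributions: ∫_{−2}^{2} p(x) ρ_sc(x) dx = 3 + (-1) + (-10) = -8.


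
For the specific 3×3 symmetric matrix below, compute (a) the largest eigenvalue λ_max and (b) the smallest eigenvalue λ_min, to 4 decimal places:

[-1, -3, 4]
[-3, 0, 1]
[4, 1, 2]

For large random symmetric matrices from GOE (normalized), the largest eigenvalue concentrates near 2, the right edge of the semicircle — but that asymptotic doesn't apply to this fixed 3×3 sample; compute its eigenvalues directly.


Since M is real symmetric, all three eigenvalues are real; they are the roots of det(λI − M) = λ³ − (tr M) λ² + s λ − det M, where s is the sum of the principal 2×2 minors.
tr M = -1 + 0 + 2 = 1.
s = ((-1)·0 − (-3)²) + ((-1)·2 − 4²) + (0·2 − 1²) = -9 + (-18) + (-1) = -28.
det M (expand along row 1) = (-1)·(-1) − (-3)·(-10) + 4·(-3) = -41.
Characteristic polynomial: λ³ − λ² − 28λ + 41 = 0.
Substitute λ = y + (tr M)/3 = y + 0.333333 to remove the quadratic term: y³ + p·y + q = 0 with p = s − (tr M)²/3 = -28.333333 and q = −2(tr M)³/27 + (tr M)·s/3 − det M = 31.592593.
Three real roots ⇒ use the trigonometric (Viète) form: r = 2√(−p/3) = 6.146363, φ = arccos(3q/(p·r)) = arccos(-0.544240) = 2.146280 rad.
y_k = r·cos(φ/3 − 2πk/3) for k = 0, 1, 2 gives y = 4.639358, 1.171825, -5.811183.
λ_k = y_k + 0.333333 gives λ = 4.9727, 1.5052, -5.4778 (check: the sum is 1.0000 = tr M).

Hence λ_max = 4.9727 and λ_min = -5.4778.


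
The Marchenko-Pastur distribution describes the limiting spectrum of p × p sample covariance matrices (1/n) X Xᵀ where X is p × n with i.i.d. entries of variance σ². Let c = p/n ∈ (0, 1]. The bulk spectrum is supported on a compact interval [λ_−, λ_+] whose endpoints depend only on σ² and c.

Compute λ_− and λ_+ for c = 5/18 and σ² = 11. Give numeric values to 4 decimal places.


c = 5/18 = 0.277778; √c = 0.527046.
λ_− = σ² (1 − √c)² = 11 · (1 − 0.527046)² = 11 · (0.472954)² = 2.460537.
λ_+ = σ² (1 + √c)² = 11 · (1 + 0.527046)² = 11 · (1.527046)² = 25.650574.

Rounded to 4 decimal places: λ_− ≈ 2.4605, λ_+ ≈ 25.6506.


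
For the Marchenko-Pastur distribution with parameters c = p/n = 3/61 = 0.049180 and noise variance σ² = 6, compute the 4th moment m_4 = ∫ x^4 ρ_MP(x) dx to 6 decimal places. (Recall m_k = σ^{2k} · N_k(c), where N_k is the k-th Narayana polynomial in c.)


E[X⁴] = σ⁸ (1 + 6c + 6c² + c³) (fourth MP moment). With σ² = 6 (so σ⁸ = 1296) and c = 3/61 = 0.049180: E[X⁴] = 1296 · (1 + 6·0.049180 + 6·(0.049180)² + (0.049180)³) = 1296 · 1.309713.

So E[X^4] = 1697.388240.


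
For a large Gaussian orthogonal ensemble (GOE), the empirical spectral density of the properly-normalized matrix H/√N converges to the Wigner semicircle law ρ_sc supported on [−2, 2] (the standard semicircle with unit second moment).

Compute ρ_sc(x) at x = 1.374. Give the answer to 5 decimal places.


ρ_sc(x) = (1/(2π)) √(4 − x²). With x = 1.374:
  4 − x² = 4 − (1.374)² = 4 − 1.887876 = 2.112124.
  √(4 − x²) = 1.453315.
  1/(2π) = 0.159155.
  ρ_sc(1.374) = 0.159155 · 1.453315 = 0.231302.

Rounded to 5 decimal places: ρ_sc(1.374) ≈ 0.23130.


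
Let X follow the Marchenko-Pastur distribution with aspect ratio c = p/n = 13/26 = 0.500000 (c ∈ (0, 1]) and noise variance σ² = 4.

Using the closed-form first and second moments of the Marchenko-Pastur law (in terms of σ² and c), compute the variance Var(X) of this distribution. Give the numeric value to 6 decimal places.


Recall the MP moments m_1 = E[X] = σ² and m_2 = E[X²] = σ⁴ (1 + c).
m_1 = E[X] = σ² = 4, so m_1² = 16.
m_2 = E[X²] = σ⁴ (1 + c) = 16 · (1 + 0.500000) = 16 · 1.500000 = 24.000000.
(Note m_2 − m_1² simplifies to c · σ⁴ = 0.500000 · 16.)

Var(X) = m_2 − m_1² = 24.000000 − 16 = 8.000000.


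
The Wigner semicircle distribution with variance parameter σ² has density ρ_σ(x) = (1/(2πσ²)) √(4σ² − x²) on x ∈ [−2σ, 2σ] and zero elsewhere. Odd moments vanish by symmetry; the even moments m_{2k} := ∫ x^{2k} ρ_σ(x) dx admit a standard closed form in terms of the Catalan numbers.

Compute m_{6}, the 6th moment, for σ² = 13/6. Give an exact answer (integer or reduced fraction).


By the scaled semicircle moment identity, m_{2k} = σ^{2k} · C_k with k = 3.
C_3 = (1/(k+1)) · C(2k, k) = (1/4) · C(6, 3) = (1/4) · 20 = 5.
σ^{2k} = (σ²)^k = (13/6)^3 = 2197/216.

Therefore m_{6} = σ^{6} · C_3 = (2197/216) · 5 = 10985/216.


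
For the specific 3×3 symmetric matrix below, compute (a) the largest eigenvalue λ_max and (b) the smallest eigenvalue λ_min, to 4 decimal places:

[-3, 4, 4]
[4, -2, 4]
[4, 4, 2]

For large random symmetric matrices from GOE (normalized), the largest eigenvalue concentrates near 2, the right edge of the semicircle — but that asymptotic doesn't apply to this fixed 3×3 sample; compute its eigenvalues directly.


Since M is real symmetric, all three eigenvalues are real; they are the roots of det(λI − M) = λ³ − (tr M) λ² + s λ − det M, where s is the sum of the principal 2×2 minors.
tr M = -3 + (-2) + 2 = -3.
s = ((-3)·(-2) − 4²) + ((-3)·2 − 4²) + ((-2)·2 − 4²) = -10 + (-22) + (-20) = -52.
det M (expand along row 1) = (-3)·(-20) − 4·(-8) + 4·24 = 188.
Characteristic polynomial: λ³ + 3λ² − 52λ − 188 = 0.
Substitute λ = y + (tr M)/3 = y − 1.000000 to remove the quadratic term: y³ + p·y + q = 0 with p = s − (tr M)²/3 = -55.000000 and q = −2(tr M)³/27 + (tr M)·s/3 − det M = -134.000000.
Three real roots ⇒ use the trigonometric (Viète) form: r = 2√(−p/3) = 8.563488, φ = arccos(3q/(p·r)) = arccos(0.853518) = 0.548096 rad.
y_k = r·cos(φ/3 − 2πk/3) for k = 0, 1, 2 gives y = 8.420966, -2.863077, -5.557888.
λ_k = y_k − 1.000000 gives λ = 7.4210, -3.8631, -6.5579 (check: the sum is -3.0000 = tr M).

Hence λ_max = 7.4210 and λ_min = -6.5579.


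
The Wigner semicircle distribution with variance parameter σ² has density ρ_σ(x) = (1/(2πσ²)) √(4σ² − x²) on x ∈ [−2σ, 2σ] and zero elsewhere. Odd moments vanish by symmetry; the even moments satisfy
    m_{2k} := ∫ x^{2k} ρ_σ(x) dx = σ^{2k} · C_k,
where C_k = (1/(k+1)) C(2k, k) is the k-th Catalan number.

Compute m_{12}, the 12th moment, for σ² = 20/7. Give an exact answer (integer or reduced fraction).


By the scaled semicircle moment identity, m_{2k} = σ^{2k} · C_k with k = 6.
C_6 = (1/(k+1)) · C(2k, k) = (1/7) · C(12, 6) = (1/7) · 924 = 132.
σ^{2k} = (σ²)^k = (20/7)^6 = 64000000/117649.

Therefore m_{12} = σ^{12} · C_6 = (64000000/117649) · 132 = 8448000000/117649.


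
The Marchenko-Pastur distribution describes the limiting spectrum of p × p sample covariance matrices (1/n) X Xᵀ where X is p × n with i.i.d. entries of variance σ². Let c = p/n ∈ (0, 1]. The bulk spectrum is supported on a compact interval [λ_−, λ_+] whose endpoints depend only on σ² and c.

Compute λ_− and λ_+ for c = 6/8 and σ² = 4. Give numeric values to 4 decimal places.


c = 6/8 = 0.750000; √c = 0.866025.
λ_− = σ² (1 − √c)² = 4 · (1 − 0.866025)² = 4 · (0.133975)² = 0.071797.
λ_+ = σ² (1 + √c)² = 4 · (1 + 0.866025)² = 4 · (1.866025)² = 13.928203.

Rounded to 4 decimal places: λ_− ≈ 0.0718, λ_+ ≈ 13.9282.


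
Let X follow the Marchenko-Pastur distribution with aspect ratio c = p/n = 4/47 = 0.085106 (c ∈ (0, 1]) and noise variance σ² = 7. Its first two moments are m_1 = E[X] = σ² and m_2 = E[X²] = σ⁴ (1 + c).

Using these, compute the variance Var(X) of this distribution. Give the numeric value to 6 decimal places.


m_1 = E[X] = σ² = 7, so m_1² = 49.
m_2 = E[X²] = σ⁴ (1 + c) = 49 · (1 + 0.085106) = 49 · 1.085106 = 53.170213.
(Note m_2 − m_1² simplifies to c · σ⁴ = 0.085106 · 49.)

Var(X) = m_2 − m_1² = 53.170213 − 49 = 4.170213.


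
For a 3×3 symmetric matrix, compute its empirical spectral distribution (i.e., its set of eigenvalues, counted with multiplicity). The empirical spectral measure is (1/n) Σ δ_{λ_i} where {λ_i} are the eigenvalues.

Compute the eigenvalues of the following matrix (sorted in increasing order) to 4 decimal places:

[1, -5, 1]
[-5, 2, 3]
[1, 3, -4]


Since M is real symmetric, all three eigenvalues are real; they are the roots of det(λI − M) = λ³ − (tr M) λ² + s λ − det M, where s is the sum of the principal 2×2 minors.
tr M = 1 + 2 + (-4) = -1.
s = (1·2 − (-5)²) + (1·(-4) − 1²) + (2·(-4) − 3²) = -23 + (-5) + (-17) = -45.
det M (expand along row 1) = 1·(-17) − (-5)·17 + 1·(-17) = 51.
Characteristic polynomial: λ³ + λ² − 45λ − 51 = 0.
Substitute λ = y + (tr M)/3 = y − 0.333333 to remove the quadratic term: y³ + p·y + q = 0 with p = s − (tr M)²/3 = -45.333333 and q = −2(tr M)³/27 + (tr M)·s/3 − det M = -35.925926.
Three real roots ⇒ use the trigonometric (Viète) form: r = 2√(−p/3) = 7.774603, φ = arccos(3q/(p·r)) = arccos(0.305797) = 1.260021 rad.
y_k = r·cos(φ/3 − 2πk/3) for k = 0, 1, 2 gives y = 7.098882, -0.803946, -6.294936.
λ_k = y_k − 0.333333 gives λ = 6.7655, -1.1373, -6.6283 (check: the sum is -1.0000 = tr M).

Eigenvalues sorted in increasing order: [-6.6283, -1.1373, 6.7655].


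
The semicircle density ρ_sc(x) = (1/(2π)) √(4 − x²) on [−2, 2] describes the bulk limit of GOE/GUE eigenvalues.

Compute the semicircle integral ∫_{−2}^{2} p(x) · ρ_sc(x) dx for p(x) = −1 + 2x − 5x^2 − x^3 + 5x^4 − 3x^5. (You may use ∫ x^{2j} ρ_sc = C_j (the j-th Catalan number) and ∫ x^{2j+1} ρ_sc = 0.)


Write p(x) = Σ a_i x^i, split into monomials and integrate each against ρ_sc separately.
Using ∫ x^{2j} ρ_sc = C_j = (1/(j+1)) C(2j, j) (Catalan numbers) and ∫ x^{2j+1} ρ_sc = 0 (odd monomials vanish by symmetry):
  i = 0 (even): a_0 · C_{0} = -1 · 1 = -1
  i = 1 (odd): ∫ x^1 ρ_sc = 0 (vanishes)
  i = 2 (even): a_2 · C_{1} = -5 · 1 = -5
  i = 3 (odd): ∫ x^3 ρ_sc = 0 (vanishes)
  i = 4 (even): a_4 · C_{2} = 5 · 2 = 10
  i = 5 (odd): ∫ x^5 ρ_sc = 0 (vanishes)

Summing the contributions: ∫_{−2}^{2} p(x) ρ_sc(x) dx = (-1) + (-5) + 10 = 4.


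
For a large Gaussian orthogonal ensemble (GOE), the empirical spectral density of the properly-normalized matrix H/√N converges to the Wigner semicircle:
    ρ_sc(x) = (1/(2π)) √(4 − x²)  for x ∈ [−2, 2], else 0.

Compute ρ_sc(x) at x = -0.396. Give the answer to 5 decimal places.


ρ_sc(x) = (1/(2π)) √(4 − x²). With x = -0.396:
  4 − x² = 4 − (-0.396)² = 4 − 0.156816 = 3.843184.
  √(4 − x²) = 1.960404.
  1/(2π) = 0.159155.
  ρ_sc(-0.396) = 0.159155 · 1.960404 = 0.312008.

Rounded to 5 decimal places: ρ_sc(-0.396) ≈ 0.31201.


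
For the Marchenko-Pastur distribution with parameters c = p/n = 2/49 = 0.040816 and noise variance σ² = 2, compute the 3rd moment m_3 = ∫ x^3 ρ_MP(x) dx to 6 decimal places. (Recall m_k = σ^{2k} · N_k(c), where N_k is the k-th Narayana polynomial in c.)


E[X³] = σ⁶ (1 + 3c + c²) (third MP moment). With σ² = 2 (so σ⁶ = 8) and c = 2/49 = 0.040816: E[X³] = 8 · (1 + 3·0.040816 + (0.040816)²) = 8 · 1.124115.

So E[X^3] = 8.992920.


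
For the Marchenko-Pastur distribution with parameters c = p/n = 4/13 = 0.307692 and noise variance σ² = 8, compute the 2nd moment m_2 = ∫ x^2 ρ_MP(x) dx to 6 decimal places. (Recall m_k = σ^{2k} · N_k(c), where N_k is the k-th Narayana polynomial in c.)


E[X²] = σ⁴ (1 + c) (second MP moment). With σ² = 8 (so σ⁴ = 64) and c = 4/13 = 0.307692: E[X²] = 64 · (1 + 0.307692) = 64 · 1.307692.

So E[X^2] = 83.692308.


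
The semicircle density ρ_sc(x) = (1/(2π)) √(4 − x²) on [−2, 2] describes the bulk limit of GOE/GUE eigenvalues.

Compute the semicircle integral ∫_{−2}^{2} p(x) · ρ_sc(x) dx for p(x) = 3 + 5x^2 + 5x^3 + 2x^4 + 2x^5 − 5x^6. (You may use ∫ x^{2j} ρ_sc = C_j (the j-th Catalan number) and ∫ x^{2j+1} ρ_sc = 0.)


Write p(x) = Σ a_i x^i, split into monomials and integrate each against ρ_sc separately.
Using ∫ x^{2j} ρ_sc = C_j = (1/(j+1)) C(2j, j) (Catalan numbers) and ∫ x^{2j+1} ρ_sc = 0 (odd monomials vanish by symmetry):
  i = 0 (even): a_0 · C_{0} = 3 · 1 = 3
  i = 2 (even): a_2 · C_{1} = 5 · 1 = 5
  i = 3 (odd): ∫ x^3 ρ_sc = 0 (vanishes)
  i = 4 (even): a_4 · C_{2} = 2 · 2 = 4
  i = 5 (odd): ∫ x^5 ρ_sc = 0 (vanishes)
  i = 6 (even): a_6 · C_{3} = -5 · 5 = -25

Summing the contributions: ∫_{−2}^{2} p(x) ρ_sc(x) dx = 3 + 5 + 4 + (-25) = -13.


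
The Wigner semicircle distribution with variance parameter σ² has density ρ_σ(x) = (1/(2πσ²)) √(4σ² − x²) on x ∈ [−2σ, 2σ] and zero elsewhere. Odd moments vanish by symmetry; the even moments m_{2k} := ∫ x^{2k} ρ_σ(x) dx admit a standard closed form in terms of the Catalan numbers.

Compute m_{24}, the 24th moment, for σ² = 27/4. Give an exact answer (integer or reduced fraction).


By the scaled semicircle moment identity, m_{2k} = σ^{2k} · C_k with k = 12.
C_12 = (1/(k+1)) · C(2k, k) = (1/13) · C(24, 12) = (1/13) · 2704156 = 208012.
σ^{2k} = (σ²)^k = (27/4)^12 = 150094635296999121/16777216.

Therefore m_{24} = σ^{24} · C_12 = (150094635296999121/16777216) · 208012 = 7805371319349845289363/4194304.


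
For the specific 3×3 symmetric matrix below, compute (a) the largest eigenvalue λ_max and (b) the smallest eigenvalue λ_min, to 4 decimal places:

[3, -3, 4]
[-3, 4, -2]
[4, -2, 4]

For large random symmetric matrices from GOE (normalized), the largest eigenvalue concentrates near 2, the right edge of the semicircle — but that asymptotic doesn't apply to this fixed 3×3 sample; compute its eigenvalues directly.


Since M is real symmetric, all three eigenvalues are real; they are the roots of det(λI − M) = λ³ − (tr M) λ² + s λ − det M, where s is the sum of the principal 2×2 minors.
tr M = 3 + 4 + 4 = 11.
s = (3·4 − (-3)²) + (3·4 − 4²) + (4·4 − (-2)²) = 3 + (-4) + 12 = 11.
det M (expand along row 1) = 3·12 − (-3)·(-4) + 4·(-10) = -16.
Characteristic polynomial: λ³ − 11λ² + 11λ + 16 = 0.
Substitute λ = y + (tr M)/3 = y + 3.666667 to remove the quadratic term: y³ + p·y + q = 0 with p = s − (tr M)²/3 = -29.333333 and q = −2(tr M)³/27 + (tr M)·s/3 − det M = -42.259259.
Three real roots ⇒ use the trigonometric (Viète) form: r = 2√(−p/3) = 6.253888, φ = arccos(3q/(p·r)) = arccos(0.691085) = 0.807807 rad.
y_k = r·cos(φ/3 − 2πk/3) for k = 0, 1, 2 gives y = 6.028533, -1.573459, -4.455074.
λ_k = y_k + 3.666667 gives λ = 9.6952, 2.0932, -0.7884 (check: the sum is 11.0000 = tr M).

Hence λ_max = 9.6952 and λ_min = -0.7884.


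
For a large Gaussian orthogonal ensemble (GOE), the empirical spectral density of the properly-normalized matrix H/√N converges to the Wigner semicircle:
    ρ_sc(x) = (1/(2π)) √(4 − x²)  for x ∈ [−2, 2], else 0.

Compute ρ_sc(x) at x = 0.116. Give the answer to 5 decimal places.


ρ_sc(x) = (1/(2π)) √(4 − x²). With x = 0.116:
  4 − x² = 4 − (0.116)² = 4 − 0.013456 = 3.986544.
  √(4 − x²) = 1.996633.
  1/(2π) = 0.159155.
  ρ_sc(0.116) = 0.159155 · 1.996633 = 0.317774.

Rounded to 5 decimal places: ρ_sc(0.116) ≈ 0.31777.


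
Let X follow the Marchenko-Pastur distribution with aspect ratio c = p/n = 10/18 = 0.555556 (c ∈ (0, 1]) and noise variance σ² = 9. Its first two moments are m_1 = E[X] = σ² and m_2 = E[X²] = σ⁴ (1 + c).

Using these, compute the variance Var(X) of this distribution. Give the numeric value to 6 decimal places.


m_1 = E[X] = σ² = 9, so m_1² = 81.
m_2 = E[X²] = σ⁴ (1 + c) = 81 · (1 + 0.555556) = 81 · 1.555556 = 126.000000.
(Note m_2 − m_1² simplifies to c · σ⁴ = 0.555556 · 81.)

Var(X) = m_2 − m_1² = 126.000000 − 81 = 45.000000.


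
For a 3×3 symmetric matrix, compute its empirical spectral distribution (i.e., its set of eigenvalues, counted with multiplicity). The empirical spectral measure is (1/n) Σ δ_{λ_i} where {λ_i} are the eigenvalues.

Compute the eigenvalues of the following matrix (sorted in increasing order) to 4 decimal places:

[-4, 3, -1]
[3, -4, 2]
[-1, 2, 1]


Since M is real symmetric, all three eigenvalues are real; they are the roots of det(λI − M) = λ³ − (tr M) λ² + s λ − det M, where s is the sum of the principal 2×2 minors.
tr M = -4 + (-4) + 1 = -7.
s = ((-4)·(-4) − 3²) + ((-4)·1 − (-1)²) + ((-4)·1 − 2²) = 7 + (-5) + (-8) = -6.
det M (expand along row 1) = (-4)·(-8) − 3·5 + (-1)·2 = 15.
Characteristic polynomial: λ³ + 7λ² − 6λ − 15 = 0.
Substitute λ = y + (tr M)/3 = y − 2.333333 to remove the quadratic term: y³ + p·y + q = 0 with p = s − (tr M)²/3 = -22.333333 and q = −2(tr M)³/27 + (tr M)·s/3 − det M = 24.407407.
Three real roots ⇒ use the trigonometric (Viète) form: r = 2√(−p/3) = 5.456902, φ = arccos(3q/(p·r)) = arccos(-0.600818) = 2.215321 rad.
y_k = r·cos(φ/3 − 2πk/3) for k = 0, 1, 2 gives y = 4.035485, 1.163371, -5.198856.
λ_k = y_k − 2.333333 gives λ = 1.7022, -1.1700, -7.5322 (check: the sum is -7.0000 = tr M).

Eigenvalues sorted in increasing order: [-7.5322, -1.1700, 1.7022].


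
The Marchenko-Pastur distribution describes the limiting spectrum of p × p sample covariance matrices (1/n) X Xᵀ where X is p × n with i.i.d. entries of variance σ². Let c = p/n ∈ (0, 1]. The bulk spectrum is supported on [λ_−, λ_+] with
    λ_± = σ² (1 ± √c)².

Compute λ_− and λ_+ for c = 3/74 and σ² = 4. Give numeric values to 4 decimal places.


c = 3/74 = 0.040541; √c = 0.201347.
λ_− = σ² (1 − √c)² = 4 · (1 − 0.201347)² = 4 · (0.798653)² = 2.551388.
λ_+ = σ² (1 + √c)² = 4 · (1 + 0.201347)² = 4 · (1.201347)² = 5.772937.

Rounded to 4 decimal places: λ_− ≈ 2.5514, λ_+ ≈ 5.7729.


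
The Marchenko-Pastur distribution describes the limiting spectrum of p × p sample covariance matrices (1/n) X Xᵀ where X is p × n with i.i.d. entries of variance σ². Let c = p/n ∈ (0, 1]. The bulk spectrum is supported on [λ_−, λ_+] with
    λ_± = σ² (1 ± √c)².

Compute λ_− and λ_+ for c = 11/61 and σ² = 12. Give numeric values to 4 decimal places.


c = 11/61 = 0.180328; √c = 0.424650.
λ_− = σ² (1 − √c)² = 12 · (1 − 0.424650)² = 12 · (0.575350)² = 3.972327.
λ_+ = σ² (1 + √c)² = 12 · (1 + 0.424650)² = 12 · (1.424650)² = 24.355541.

Rounded to 4 decimal places: λ_− ≈ 3.9723, λ_+ ≈ 24.3555.


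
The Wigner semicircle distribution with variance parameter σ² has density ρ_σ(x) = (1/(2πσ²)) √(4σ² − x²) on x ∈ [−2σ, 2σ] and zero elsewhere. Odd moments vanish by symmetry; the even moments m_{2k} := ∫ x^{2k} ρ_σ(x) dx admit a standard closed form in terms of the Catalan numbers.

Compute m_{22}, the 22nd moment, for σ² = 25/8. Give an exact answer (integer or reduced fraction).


By the scaled semicircle moment identity, m_{2k} = σ^{2k} · C_k with k = 11.
C_11 = (1/(k+1)) · C(2k, k) = (1/12) · C(22, 11) = (1/12) · 705432 = 58786.
σ^{2k} = (σ²)^k = (25/8)^11 = 2384185791015625/8589934592.

Therefore m_{22} = σ^{22} · C_11 = (2384185791015625/8589934592) · 58786 = 70078372955322265625/4294967296.


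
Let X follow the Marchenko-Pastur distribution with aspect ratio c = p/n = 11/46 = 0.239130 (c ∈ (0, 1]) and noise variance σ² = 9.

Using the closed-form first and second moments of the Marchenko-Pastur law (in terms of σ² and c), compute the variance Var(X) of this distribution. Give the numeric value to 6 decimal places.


Recall the MP moments m_1 = E[X] = σ² and m_2 = E[X²] = σ⁴ (1 + c).
m_1 = E[X] = σ² = 9, so m_1² = 81.
m_2 = E[X²] = σ⁴ (1 + c) = 81 · (1 + 0.239130) = 81 · 1.239130 = 100.369565.
(Note m_2 − m_1² simplifies to c · σ⁴ = 0.239130 · 81.)

Var(X) = m_2 − m_1² = 100.369565 − 81 = 19.369565.


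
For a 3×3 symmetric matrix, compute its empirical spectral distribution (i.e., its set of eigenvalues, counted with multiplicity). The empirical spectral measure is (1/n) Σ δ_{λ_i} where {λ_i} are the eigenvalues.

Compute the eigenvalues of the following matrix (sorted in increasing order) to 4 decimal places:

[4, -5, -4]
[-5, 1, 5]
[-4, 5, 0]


Since M is real symmetric, all three eigenvalues are real; they are the roots of det(λI − M) = λ³ − (tr M) λ² + s λ − det M, where s is the sum of the principal 2×2 minors.
tr M = 4 + 1 + 0 = 5.
s = (4·1 − (-5)²) + (4·0 − (-4)²) + (1·0 − 5²) = -21 + (-16) + (-25) = -62.
det M (expand along row 1) = 4·(-25) − (-5)·20 + (-4)·(-21) = 84.
Characteristic polynomial: λ³ − 5λ² − 62λ − 84 = 0.
Substitute λ = y + (tr M)/3 = y + 1.666667 to remove the quadratic term: y³ + p·y + q = 0 with p = s − (tr M)²/3 = -70.333333 and q = −2(tr M)³/27 + (tr M)·s/3 − det M = -196.592593.
Three real roots ⇒ use the trigonometric (Viète) form: r = 2√(−p/3) = 9.683893, φ = arccos(3q/(p·r)) = arccos(0.865919) = 0.523812 rad.
y_k = r·cos(φ/3 − 2πk/3) for k = 0, 1, 2 gives y = 9.536653, -3.311441, -6.225213.
λ_k = y_k + 1.666667 gives λ = 11.2033, -1.6448, -4.5585 (check: the sum is 5.0000 = tr M).

Eigenvalues sorted in increasing order: [-4.5585, -1.6448, 11.2033].


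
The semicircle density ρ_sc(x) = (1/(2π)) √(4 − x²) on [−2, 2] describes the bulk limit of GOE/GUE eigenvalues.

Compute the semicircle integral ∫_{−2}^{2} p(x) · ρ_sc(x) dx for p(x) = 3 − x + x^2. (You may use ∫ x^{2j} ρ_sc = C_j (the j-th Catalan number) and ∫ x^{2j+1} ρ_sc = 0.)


Write p(x) = Σ a_i x^i, split into monomials and integrate each against ρ_sc separately.
Using ∫ x^{2j} ρ_sc = C_j = (1/(j+1)) C(2j, j) (Catalan numbers) and ∫ x^{2j+1} ρ_sc = 0 (odd monomials vanish by symmetry):
  i = 0 (even): a_0 · C_{0} = 3 · 1 = 3
  i = 1 (odd): ∫ x^1 ρ_sc = 0 (vanishes)
  i = 2 (even): a_2 · C_{1} = 1 · 1 = 1

Summing the contributions: ∫_{−2}^{2} p(x) ρ_sc(x) dx = 3 + 1 = 4.


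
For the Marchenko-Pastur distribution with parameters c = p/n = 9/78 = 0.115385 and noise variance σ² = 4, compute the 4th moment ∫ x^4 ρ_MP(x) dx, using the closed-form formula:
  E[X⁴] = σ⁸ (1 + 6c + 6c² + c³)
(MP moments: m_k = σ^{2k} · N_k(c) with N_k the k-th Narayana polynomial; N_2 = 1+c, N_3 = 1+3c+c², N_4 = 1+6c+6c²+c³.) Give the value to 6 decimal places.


E[X⁴] = σ⁸ (1 + 6c + 6c² + c³) (fourth MP moment). With σ² = 4 (so σ⁸ = 256) and c = 9/78 = 0.115385: E[X⁴] = 256 · (1 + 6·0.115385 + 6·(0.115385)² + (0.115385)³) = 256 · 1.773726.

So E[X^4] = 454.073737.


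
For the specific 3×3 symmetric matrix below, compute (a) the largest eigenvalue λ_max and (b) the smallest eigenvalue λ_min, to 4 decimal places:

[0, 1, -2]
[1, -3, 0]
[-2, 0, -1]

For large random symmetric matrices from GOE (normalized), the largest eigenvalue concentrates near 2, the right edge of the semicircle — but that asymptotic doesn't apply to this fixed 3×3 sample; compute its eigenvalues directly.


Since M is real symmetric, all three eigenvalues are real; they are the roots of det(λI − M) = λ³ − (tr M) λ² + s λ − det M, where s is the sum of the principal 2×2 minors.
tr M = 0 + (-3) + (-1) = -4.
s = (0·(-3) − 1²) + (0·(-1) − (-2)²) + ((-3)·(-1) − 0²) = -1 + (-4) + 3 = -2.
det M (expand along row 1) = 0·3 − 1·(-1) + (-2)·(-6) = 13.
Characteristic polynomial: λ³ + 4λ² − 2λ − 13 = 0.
Substitute λ = y + (tr M)/3 = y − 1.333333 to remove the quadratic term: y³ + p·y + q = 0 with p = s − (tr M)²/3 = -7.333333 and q = −2(tr M)³/27 + (tr M)·s/3 − det M = -5.592593.
Three real roots ⇒ use the trigonometric (Viète) form: r = 2√(−p/3) = 3.126944, φ = arccos(3q/(p·r)) = arccos(0.731666) = 0.750033 rad.
y_k = r·cos(φ/3 − 2πk/3) for k = 0, 1, 2 gives y = 3.029726, -0.844861, -2.184865.
λ_k = y_k − 1.333333 gives λ = 1.6964, -2.1782, -3.5182 (check: the sum is -4.0000 = tr M).

Hence λ_max = 1.6964 and λ_min = -3.5182.
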